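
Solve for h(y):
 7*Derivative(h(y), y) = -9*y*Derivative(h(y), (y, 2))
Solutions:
 h(y) = C1 + C2*y^(2/9)


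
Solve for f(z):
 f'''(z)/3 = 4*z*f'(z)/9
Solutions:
 f(z) = C1 + Integral(C2*airyai(6^(2/3)*z/3) + C3*airybi(6^(2/3)*z/3), z)


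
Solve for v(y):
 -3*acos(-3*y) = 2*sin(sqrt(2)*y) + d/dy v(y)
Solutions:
 v(y) = C1 - 3*y*acos(-3*y) - sqrt(1 - 9*y^2) + sqrt(2)*cos(sqrt(2)*y)


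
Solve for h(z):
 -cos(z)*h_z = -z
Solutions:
 h(z) = C1 + Integral(z/cos(z), z)


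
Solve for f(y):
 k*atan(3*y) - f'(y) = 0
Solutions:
 f(y) = C1 + k*(y*atan(3*y) - log(9*y^2 + 1)/6)


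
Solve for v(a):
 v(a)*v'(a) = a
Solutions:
 v(a) = -sqrt(C1 + a^2)
 v(a) = sqrt(C1 + a^2)


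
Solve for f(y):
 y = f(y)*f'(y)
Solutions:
 f(y) = -sqrt(C1 + y^2)
 f(y) = sqrt(C1 + y^2)


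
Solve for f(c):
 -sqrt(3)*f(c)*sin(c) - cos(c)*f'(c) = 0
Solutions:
 f(c) = C1*cos(c)^(sqrt(3))


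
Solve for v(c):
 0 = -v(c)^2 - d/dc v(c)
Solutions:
 v(c) = 1/(C1 + c)


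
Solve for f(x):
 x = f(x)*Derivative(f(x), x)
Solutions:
 f(x) = -sqrt(C1 + x^2)
 f(x) = sqrt(C1 + x^2)


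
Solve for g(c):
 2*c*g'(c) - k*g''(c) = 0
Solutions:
 g(c) = C1 + C2*erf(c*sqrt(-1/k))/sqrt(-1/k)


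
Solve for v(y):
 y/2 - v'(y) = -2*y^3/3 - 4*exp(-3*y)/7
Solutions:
 v(y) = C1 + y^4/6 + y^2/4 - 4*exp(-3*y)/21


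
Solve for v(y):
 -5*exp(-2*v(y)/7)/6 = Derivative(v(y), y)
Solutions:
 v(y) = 7*log(-sqrt(C1 - 5*y)) - 7*log(21)/2
 v(y) = 7*log(C1 - 5*y)/2 - 7*log(21)/2


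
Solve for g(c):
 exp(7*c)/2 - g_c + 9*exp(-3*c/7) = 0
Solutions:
 g(c) = C1 + exp(7*c)/14 - 21*exp(-3*c/7)


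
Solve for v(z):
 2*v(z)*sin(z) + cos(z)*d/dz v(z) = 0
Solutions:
 v(z) = C1*cos(z)^2


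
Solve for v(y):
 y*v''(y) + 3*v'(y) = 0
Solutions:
 v(y) = C1 + C2/y^2


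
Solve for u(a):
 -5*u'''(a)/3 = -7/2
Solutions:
 u(a) = C1 + C2*a + C3*a^2 + 7*a^3/20


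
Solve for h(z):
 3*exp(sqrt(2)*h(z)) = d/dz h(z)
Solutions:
 h(z) = sqrt(2)*(2*log(-1/(C1 + 3*z)) - log(2))/4


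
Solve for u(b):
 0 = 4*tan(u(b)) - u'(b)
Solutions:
 u(b) = pi - asin(C1*exp(4*b))
 u(b) = asin(C1*exp(4*b))


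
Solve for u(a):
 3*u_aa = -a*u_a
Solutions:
 u(a) = C1 + C2*erf(sqrt(6)*a/6)


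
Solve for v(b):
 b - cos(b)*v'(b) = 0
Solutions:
 v(b) = C1 + Integral(b/cos(b), b)


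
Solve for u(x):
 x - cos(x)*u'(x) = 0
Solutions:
 u(x) = C1 + Integral(x/cos(x), x)


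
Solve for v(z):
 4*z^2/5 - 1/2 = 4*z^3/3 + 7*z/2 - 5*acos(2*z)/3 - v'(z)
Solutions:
 v(z) = C1 + z^4/3 - 4*z^3/15 + 7*z^2/4 - 5*z*acos(2*z)/3 + z/2 + 5*sqrt(1 - 4*z^2)/6


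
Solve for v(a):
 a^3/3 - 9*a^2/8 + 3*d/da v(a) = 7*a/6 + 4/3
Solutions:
 v(a) = C1 - a^4/36 + a^3/8 + 7*a^2/36 + 4*a/9


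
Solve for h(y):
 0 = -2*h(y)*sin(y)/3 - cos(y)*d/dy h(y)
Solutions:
 h(y) = C1*cos(y)^(2/3)


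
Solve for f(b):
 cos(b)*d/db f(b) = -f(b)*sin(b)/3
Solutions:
 f(b) = C1*cos(b)^(1/3)


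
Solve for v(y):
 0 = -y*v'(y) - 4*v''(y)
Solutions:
 v(y) = C1 + C2*erf(sqrt(2)*y/4)


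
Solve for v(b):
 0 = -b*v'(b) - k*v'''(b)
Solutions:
 v(b) = C1 + Integral(C2*airyai(b*(-1/k)^(1/3)) + C3*airybi(b*(-1/k)^(1/3)), b)


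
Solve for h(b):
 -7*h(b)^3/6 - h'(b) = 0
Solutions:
 h(b) = -sqrt(3)*sqrt(-1/(C1 - 7*b))
 h(b) = sqrt(3)*sqrt(-1/(C1 - 7*b))


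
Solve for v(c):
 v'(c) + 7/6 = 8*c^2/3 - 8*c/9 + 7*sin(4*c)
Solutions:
 v(c) = C1 + 8*c^3/9 - 4*c^2/9 - 7*c/6 - 7*cos(4*c)/4


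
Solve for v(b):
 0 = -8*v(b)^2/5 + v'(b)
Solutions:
 v(b) = -5/(C1 + 8*b)


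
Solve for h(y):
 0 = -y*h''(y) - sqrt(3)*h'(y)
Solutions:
 h(y) = C1 + C2*y^(1 - sqrt(3))


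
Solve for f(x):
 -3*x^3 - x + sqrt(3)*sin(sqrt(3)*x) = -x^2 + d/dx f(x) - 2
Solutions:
 f(x) = C1 - 3*x^4/4 + x^3/3 - x^2/2 + 2*x - cos(sqrt(3)*x)


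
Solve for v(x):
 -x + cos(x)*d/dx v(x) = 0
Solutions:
 v(x) = C1 + Integral(x/cos(x), x)


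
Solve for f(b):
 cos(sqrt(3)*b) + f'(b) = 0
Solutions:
 f(b) = C1 - sqrt(3)*sin(sqrt(3)*b)/3


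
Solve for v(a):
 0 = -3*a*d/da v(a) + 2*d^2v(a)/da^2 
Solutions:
 v(a) = C1 + C2*erfi(sqrt(3)*a/2)


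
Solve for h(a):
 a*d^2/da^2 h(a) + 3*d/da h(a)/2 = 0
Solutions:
 h(a) = C1 + C2/sqrt(a)


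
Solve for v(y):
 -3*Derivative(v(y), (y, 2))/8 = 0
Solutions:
 v(y) = C1 + C2*y


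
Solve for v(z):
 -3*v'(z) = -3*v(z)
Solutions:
 v(z) = C1*exp(z)


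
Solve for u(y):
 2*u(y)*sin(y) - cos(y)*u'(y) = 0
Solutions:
 u(y) = C1/cos(y)^2


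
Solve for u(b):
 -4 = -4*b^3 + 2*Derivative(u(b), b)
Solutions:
 u(b) = C1 + b^4/2 - 2*b


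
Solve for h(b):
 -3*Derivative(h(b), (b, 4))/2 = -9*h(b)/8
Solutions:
 h(b) = C1*exp(-sqrt(2)*3^(1/4)*b/2) + C2*exp(sqrt(2)*3^(1/4)*b/2) + C3*sin(sqrt(2)*3^(1/4)*b/2) + C4*cos(sqrt(2)*3^(1/4)*b/2)


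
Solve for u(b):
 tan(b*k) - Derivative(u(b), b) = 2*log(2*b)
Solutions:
 u(b) = C1 - 2*b*log(b) - 2*b*log(2) + 2*b + Piecewise((-log(cos(b*k))/k, Ne(k, 0)), (0, True))


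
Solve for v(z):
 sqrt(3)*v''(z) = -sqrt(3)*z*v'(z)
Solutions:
 v(z) = C1 + C2*erf(sqrt(2)*z/2)


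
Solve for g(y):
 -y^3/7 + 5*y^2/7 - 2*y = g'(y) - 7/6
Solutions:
 g(y) = C1 - y^4/28 + 5*y^3/21 - y^2 + 7*y/6


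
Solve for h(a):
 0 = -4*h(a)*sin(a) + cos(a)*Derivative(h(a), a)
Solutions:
 h(a) = C1/cos(a)^4


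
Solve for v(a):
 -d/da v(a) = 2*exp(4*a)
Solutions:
 v(a) = C1 - exp(4*a)/2


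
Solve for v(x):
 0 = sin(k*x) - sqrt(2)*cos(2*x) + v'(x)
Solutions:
 v(x) = C1 + sqrt(2)*sin(2*x)/2 + cos(k*x)/k


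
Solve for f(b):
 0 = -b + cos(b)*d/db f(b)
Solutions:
 f(b) = C1 + Integral(b/cos(b), b)


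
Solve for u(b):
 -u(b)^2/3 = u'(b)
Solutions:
 u(b) = 3/(C1 + b)


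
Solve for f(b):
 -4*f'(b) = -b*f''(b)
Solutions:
 f(b) = C1 + C2*b^5


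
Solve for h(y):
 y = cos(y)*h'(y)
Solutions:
 h(y) = C1 + Integral(y/cos(y), y)


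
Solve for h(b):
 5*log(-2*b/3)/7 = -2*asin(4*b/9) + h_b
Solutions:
 h(b) = C1 + 5*b*log(-b)/7 + 2*b*asin(4*b/9) - 5*b*log(3)/7 - 5*b/7 + 5*b*log(2)/7 + sqrt(81 - 16*b^2)/2


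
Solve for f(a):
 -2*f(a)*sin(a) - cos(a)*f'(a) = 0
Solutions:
 f(a) = C1*cos(a)^2


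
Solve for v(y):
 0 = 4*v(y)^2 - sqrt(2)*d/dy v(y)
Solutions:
 v(y) = -1/(C1 + 2*sqrt(2)*y)


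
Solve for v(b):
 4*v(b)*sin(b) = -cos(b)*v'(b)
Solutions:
 v(b) = C1*cos(b)^4


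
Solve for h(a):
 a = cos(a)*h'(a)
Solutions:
 h(a) = C1 + Integral(a/cos(a), a)


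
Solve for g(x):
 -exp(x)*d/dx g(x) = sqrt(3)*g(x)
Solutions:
 g(x) = C1*exp(sqrt(3)*exp(-x))


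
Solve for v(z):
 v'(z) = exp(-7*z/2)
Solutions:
 v(z) = C1 - 2*exp(-7*z/2)/7


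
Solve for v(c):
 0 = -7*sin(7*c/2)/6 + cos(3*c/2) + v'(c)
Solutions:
 v(c) = C1 - 2*sin(3*c/2)/3 - cos(7*c/2)/3


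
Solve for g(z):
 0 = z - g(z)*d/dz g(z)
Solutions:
 g(z) = -sqrt(C1 + z^2)
 g(z) = sqrt(C1 + z^2)


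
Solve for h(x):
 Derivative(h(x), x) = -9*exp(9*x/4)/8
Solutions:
 h(x) = C1 - exp(9*x/4)/2


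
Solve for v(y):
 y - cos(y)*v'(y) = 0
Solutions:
 v(y) = C1 + Integral(y/cos(y), y)


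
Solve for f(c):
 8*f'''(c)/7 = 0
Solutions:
 f(c) = C1 + C2*c + C3*c^2


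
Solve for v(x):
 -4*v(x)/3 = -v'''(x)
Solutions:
 v(x) = C3*exp(6^(2/3)*x/3) + (C1*sin(2^(2/3)*3^(1/6)*x/2) + C2*cos(2^(2/3)*3^(1/6)*x/2))*exp(-6^(2/3)*x/6)


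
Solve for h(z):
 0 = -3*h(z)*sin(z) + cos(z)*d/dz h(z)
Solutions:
 h(z) = C1/cos(z)^3


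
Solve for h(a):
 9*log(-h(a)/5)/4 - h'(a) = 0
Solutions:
 -4*Integral(1/(log(-_y) - log(5)), (_y, h(a)))/9 = C1 - a


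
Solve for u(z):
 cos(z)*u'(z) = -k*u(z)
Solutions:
 u(z) = C1*exp(k*(log(sin(z) - 1) - log(sin(z) + 1))/2)


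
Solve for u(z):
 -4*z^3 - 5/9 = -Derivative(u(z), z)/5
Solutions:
 u(z) = C1 + 5*z^4 + 25*z/9


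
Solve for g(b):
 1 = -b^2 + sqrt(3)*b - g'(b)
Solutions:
 g(b) = C1 - b^3/3 + sqrt(3)*b^2/2 - b


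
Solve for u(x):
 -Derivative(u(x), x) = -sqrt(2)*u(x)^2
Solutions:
 u(x) = -1/(C1 + sqrt(2)*x)


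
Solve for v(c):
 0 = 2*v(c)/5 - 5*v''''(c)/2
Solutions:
 v(c) = C1*exp(-sqrt(10)*c/5) + C2*exp(sqrt(10)*c/5) + C3*sin(sqrt(10)*c/5) + C4*cos(sqrt(10)*c/5)


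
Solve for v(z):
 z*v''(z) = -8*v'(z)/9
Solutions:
 v(z) = C1 + C2*z^(1/9)


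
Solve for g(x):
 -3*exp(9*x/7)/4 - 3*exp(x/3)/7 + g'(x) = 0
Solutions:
 g(x) = C1 + 7*exp(9*x/7)/12 + 9*exp(x/3)/7


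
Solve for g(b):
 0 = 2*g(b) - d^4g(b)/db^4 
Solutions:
 g(b) = C1*exp(-2^(1/4)*b) + C2*exp(2^(1/4)*b) + C3*sin(2^(1/4)*b) + C4*cos(2^(1/4)*b)


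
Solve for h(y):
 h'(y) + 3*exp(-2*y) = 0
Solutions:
 h(y) = C1 + 3*exp(-2*y)/2


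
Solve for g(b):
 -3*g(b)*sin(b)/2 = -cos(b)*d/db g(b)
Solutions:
 g(b) = C1/cos(b)^(3/2)


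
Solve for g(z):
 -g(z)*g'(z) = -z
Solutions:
 g(z) = -sqrt(C1 + z^2)
 g(z) = sqrt(C1 + z^2)


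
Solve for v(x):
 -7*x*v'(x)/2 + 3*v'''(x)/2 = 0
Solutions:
 v(x) = C1 + Integral(C2*airyai(3^(2/3)*7^(1/3)*x/3) + C3*airybi(3^(2/3)*7^(1/3)*x/3), x)


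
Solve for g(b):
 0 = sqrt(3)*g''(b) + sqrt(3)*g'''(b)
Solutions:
 g(b) = C1 + C2*b + C3*exp(-b)


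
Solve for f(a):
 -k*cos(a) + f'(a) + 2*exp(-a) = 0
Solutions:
 f(a) = C1 + k*sin(a) + 2*exp(-a)


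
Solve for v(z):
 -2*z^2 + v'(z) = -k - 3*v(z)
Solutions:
 v(z) = C1*exp(-3*z) - k/3 + 2*z^2/3 - 4*z/9 + 4/27


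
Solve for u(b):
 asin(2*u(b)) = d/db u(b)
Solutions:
 Integral(1/asin(2*_y), (_y, u(b))) = C1 + b


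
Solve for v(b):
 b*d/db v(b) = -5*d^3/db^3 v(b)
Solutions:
 v(b) = C1 + Integral(C2*airyai(-5^(2/3)*b/5) + C3*airybi(-5^(2/3)*b/5), b)


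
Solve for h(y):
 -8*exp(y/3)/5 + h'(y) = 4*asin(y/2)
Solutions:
 h(y) = C1 + 4*y*asin(y/2) + 4*sqrt(4 - y^2) + 24*exp(y/3)/5


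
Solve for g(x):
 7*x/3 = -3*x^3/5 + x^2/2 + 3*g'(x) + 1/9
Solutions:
 g(x) = C1 + x^4/20 - x^3/18 + 7*x^2/18 - x/27


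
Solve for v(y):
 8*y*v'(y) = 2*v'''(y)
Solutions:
 v(y) = C1 + Integral(C2*airyai(2^(2/3)*y) + C3*airybi(2^(2/3)*y), y)


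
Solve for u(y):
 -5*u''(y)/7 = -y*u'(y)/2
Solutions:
 u(y) = C1 + C2*erfi(sqrt(35)*y/10)


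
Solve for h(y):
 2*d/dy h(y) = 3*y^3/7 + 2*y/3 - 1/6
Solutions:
 h(y) = C1 + 3*y^4/56 + y^2/6 - y/12


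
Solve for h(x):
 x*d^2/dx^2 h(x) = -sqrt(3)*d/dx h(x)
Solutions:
 h(x) = C1 + C2*x^(1 - sqrt(3))


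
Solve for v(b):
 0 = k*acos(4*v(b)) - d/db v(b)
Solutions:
 Integral(1/acos(4*_y), (_y, v(b))) = C1 + b*k


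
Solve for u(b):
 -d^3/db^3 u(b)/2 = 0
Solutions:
 u(b) = C1 + C2*b + C3*b^2


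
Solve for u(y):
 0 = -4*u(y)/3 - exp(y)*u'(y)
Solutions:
 u(y) = C1*exp(4*exp(-y)/3)


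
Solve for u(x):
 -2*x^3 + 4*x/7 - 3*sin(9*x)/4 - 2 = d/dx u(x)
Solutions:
 u(x) = C1 - x^4/2 + 2*x^2/7 - 2*x + cos(9*x)/12


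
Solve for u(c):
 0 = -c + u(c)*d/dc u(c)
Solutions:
 u(c) = -sqrt(C1 + c^2)
 u(c) = sqrt(C1 + c^2)


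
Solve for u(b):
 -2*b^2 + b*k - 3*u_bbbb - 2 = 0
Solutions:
 u(b) = C1 + C2*b + C3*b^2 + C4*b^3 - b^6/540 + b^5*k/360 - b^4/36


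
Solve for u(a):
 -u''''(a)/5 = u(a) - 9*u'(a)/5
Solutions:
 u(a) = (C1/sqrt(exp(a*sqrt(-12^(1/3)*(sqrt(435441) + 729)^(1/3)/6 - 20*18^(1/3)/(3*(sqrt(435441) + 729)^(1/3)) + 18*sqrt(6)/sqrt(40*18^(1/3)/(sqrt(435441) + 729)^(1/3) + 12^(1/3)*(sqrt(435441) + 729)^(1/3))))) + C2*sqrt(exp(a*sqrt(-12^(1/3)*(sqrt(435441) + 729)^(1/3)/6 - 20*18^(1/3)/(3*(sqrt(435441) + 729)^(1/3)) + 18*sqrt(6)/sqrt(40*18^(1/3)/(sqrt(435441) + 729)^(1/3) + 12^(1/3)*(sqrt(435441) + 729)^(1/3))))))*exp(sqrt(6)*a*sqrt(40*18^(1/3)/(sqrt(435441) + 729)^(1/3) + 12^(1/3)*(sqrt(435441) + 729)^(1/3))/12) + (C3*sin(a*sqrt(20*18^(1/3)/(3*(sqrt(435441) + 729)^(1/3)) + 12^(1/3)*(sqrt(435441) + 729)^(1/3)/6 + 18*sqrt(6)/sqrt(40*18^(1/3)/(sqrt(435441) + 729)^(1/3) + 12^(1/3)*(sqrt(435441) + 729)^(1/3)))/2) + C4*cos(a*sqrt(20*18^(1/3)/(3*(sqrt(435441) + 729)^(1/3)) + 12^(1/3)*(sqrt(435441) + 729)^(1/3)/6 + 18*sqrt(6)/sqrt(40*18^(1/3)/(sqrt(435441) + 729)^(1/3) + 12^(1/3)*(sqrt(435441) + 729)^(1/3)))/2))*exp(-sqrt(6)*a*sqrt(40*18^(1/3)/(sqrt(435441) + 729)^(1/3) + 12^(1/3)*(sqrt(435441) + 729)^(1/3))/12)


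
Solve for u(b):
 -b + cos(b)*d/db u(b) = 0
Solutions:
 u(b) = C1 + Integral(b/cos(b), b)


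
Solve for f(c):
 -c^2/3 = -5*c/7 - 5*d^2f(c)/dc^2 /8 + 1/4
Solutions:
 f(c) = C1 + C2*c + 2*c^4/45 - 4*c^3/21 + c^2/5


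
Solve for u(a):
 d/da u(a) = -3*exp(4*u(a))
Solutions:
 u(a) = log(-I*(1/(C1 + 12*a))^(1/4))
 u(a) = log(I*(1/(C1 + 12*a))^(1/4))
 u(a) = log(-(1/(C1 + 12*a))^(1/4))
 u(a) = log(1/(C1 + 12*a))/4


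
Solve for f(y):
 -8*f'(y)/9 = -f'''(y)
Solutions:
 f(y) = C1 + C2*exp(-2*sqrt(2)*y/3) + C3*exp(2*sqrt(2)*y/3)


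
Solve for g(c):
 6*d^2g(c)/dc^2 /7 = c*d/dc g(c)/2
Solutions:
 g(c) = C1 + C2*erfi(sqrt(42)*c/12)


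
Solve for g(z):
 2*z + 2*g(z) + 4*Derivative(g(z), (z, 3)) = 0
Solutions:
 g(z) = C3*exp(-2^(2/3)*z/2) - z + (C1*sin(2^(2/3)*sqrt(3)*z/4) + C2*cos(2^(2/3)*sqrt(3)*z/4))*exp(2^(2/3)*z/4)


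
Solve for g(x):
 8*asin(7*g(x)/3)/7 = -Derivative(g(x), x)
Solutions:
 Integral(1/asin(7*_y/3), (_y, g(x))) = C1 - 8*x/7


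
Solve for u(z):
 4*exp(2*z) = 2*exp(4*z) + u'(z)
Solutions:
 u(z) = C1 - exp(4*z)/2 + 2*exp(2*z)


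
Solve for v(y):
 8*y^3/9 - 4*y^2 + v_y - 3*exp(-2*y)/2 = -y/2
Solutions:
 v(y) = C1 - 2*y^4/9 + 4*y^3/3 - y^2/4 - 3*exp(-2*y)/4


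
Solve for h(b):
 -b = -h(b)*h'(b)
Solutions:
 h(b) = -sqrt(C1 + b^2)
 h(b) = sqrt(C1 + b^2)


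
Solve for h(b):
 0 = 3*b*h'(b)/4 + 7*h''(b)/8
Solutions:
 h(b) = C1 + C2*erf(sqrt(21)*b/7)


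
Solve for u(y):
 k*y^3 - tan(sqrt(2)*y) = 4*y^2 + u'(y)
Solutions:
 u(y) = C1 + k*y^4/4 - 4*y^3/3 + sqrt(2)*log(cos(sqrt(2)*y))/2


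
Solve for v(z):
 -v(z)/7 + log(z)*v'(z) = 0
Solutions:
 v(z) = C1*exp(li(z)/7)


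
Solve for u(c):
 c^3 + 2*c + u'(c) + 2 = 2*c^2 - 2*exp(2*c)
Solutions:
 u(c) = C1 - c^4/4 + 2*c^3/3 - c^2 - 2*c - exp(2*c)


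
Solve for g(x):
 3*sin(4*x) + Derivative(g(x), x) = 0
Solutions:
 g(x) = C1 + 3*cos(4*x)/4


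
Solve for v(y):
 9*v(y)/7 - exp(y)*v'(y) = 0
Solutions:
 v(y) = C1*exp(-9*exp(-y)/7)


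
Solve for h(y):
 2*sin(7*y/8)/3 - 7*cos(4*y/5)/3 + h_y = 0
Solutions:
 h(y) = C1 + 35*sin(4*y/5)/12 + 16*cos(7*y/8)/21


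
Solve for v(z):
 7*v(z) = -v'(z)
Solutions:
 v(z) = C1*exp(-7*z)


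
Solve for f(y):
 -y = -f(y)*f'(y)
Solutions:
 f(y) = -sqrt(C1 + y^2)
 f(y) = sqrt(C1 + y^2)


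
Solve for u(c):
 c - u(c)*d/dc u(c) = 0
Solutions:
 u(c) = -sqrt(C1 + c^2)
 u(c) = sqrt(C1 + c^2)


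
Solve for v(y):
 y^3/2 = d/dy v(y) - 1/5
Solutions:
 v(y) = C1 + y^4/8 + y/5


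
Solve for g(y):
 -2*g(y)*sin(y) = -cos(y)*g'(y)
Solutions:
 g(y) = C1/cos(y)^2


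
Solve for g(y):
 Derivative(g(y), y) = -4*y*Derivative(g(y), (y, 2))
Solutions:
 g(y) = C1 + C2*y^(3/4)


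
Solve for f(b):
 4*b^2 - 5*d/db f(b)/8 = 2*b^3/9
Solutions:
 f(b) = C1 - 4*b^4/45 + 32*b^3/15


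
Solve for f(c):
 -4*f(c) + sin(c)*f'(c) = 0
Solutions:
 f(c) = C1*(cos(c)^2 - 2*cos(c) + 1)/(cos(c)^2 + 2*cos(c) + 1)


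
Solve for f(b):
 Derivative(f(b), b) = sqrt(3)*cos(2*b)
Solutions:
 f(b) = C1 + sqrt(3)*sin(2*b)/2


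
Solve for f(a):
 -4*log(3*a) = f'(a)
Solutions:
 f(a) = C1 - 4*a*log(a) - a*log(81) + 4*a


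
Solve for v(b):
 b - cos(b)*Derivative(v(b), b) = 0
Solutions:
 v(b) = C1 + Integral(b/cos(b), b)


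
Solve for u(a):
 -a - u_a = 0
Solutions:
 u(a) = C1 - a^2/2


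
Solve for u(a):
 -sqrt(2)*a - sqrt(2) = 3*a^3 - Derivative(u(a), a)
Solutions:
 u(a) = C1 + 3*a^4/4 + sqrt(2)*a^2/2 + sqrt(2)*a


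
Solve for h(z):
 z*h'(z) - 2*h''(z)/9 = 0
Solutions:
 h(z) = C1 + C2*erfi(3*z/2)


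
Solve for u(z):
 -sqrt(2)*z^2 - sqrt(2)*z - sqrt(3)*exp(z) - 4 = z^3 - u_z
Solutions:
 u(z) = C1 + z^4/4 + sqrt(2)*z^3/3 + sqrt(2)*z^2/2 + 4*z + sqrt(3)*exp(z)


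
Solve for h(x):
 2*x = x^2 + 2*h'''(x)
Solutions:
 h(x) = C1 + C2*x + C3*x^2 - x^5/120 + x^4/24


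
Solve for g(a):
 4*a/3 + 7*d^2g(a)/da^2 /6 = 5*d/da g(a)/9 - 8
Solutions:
 g(a) = C1 + C2*exp(10*a/21) + 6*a^2/5 + 486*a/25


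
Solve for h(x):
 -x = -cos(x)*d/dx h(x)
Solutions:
 h(x) = C1 + Integral(x/cos(x), x)


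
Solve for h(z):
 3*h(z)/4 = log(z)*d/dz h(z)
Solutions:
 h(z) = C1*exp(3*li(z)/4)


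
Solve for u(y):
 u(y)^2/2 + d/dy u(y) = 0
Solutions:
 u(y) = 2/(C1 + y)


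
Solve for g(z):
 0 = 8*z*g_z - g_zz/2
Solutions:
 g(z) = C1 + C2*erfi(2*sqrt(2)*z)


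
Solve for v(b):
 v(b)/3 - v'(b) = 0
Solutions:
 v(b) = C1*exp(b/3)


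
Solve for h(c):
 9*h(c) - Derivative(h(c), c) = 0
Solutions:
 h(c) = C1*exp(9*c)


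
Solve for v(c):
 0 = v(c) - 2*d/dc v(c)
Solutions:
 v(c) = C1*exp(c/2)


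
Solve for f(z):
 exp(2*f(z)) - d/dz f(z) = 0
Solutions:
 f(z) = log(-sqrt(-1/(C1 + z))) - log(2)/2
 f(z) = log(-1/(C1 + z))/2 - log(2)/2


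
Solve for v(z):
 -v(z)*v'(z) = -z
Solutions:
 v(z) = -sqrt(C1 + z^2)
 v(z) = sqrt(C1 + z^2)


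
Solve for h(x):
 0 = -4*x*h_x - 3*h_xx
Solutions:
 h(x) = C1 + C2*erf(sqrt(6)*x/3)


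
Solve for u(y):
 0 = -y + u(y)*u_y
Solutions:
 u(y) = -sqrt(C1 + y^2)
 u(y) = sqrt(C1 + y^2)


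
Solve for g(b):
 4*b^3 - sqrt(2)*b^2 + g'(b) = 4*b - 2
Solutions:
 g(b) = C1 - b^4 + sqrt(2)*b^3/3 + 2*b^2 - 2*b


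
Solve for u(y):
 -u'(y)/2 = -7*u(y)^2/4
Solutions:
 u(y) = -2/(C1 + 7*y)


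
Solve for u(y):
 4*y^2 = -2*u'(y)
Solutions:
 u(y) = C1 - 2*y^3/3


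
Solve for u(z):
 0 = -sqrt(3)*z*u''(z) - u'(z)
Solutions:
 u(z) = C1 + C2*z^(1 - sqrt(3)/3)


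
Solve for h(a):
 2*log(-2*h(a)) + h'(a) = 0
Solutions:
 Integral(1/(log(-_y) + log(2)), (_y, h(a)))/2 = C1 - a


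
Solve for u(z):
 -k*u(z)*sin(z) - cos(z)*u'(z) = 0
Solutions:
 u(z) = C1*exp(k*log(cos(z)))


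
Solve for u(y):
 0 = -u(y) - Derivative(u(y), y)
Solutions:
 u(y) = C1*exp(-y)


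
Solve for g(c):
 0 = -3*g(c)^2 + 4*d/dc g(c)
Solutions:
 g(c) = -4/(C1 + 3*c)


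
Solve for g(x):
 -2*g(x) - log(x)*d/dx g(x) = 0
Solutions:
 g(x) = C1*exp(-2*li(x))


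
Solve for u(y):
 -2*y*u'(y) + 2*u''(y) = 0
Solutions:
 u(y) = C1 + C2*erfi(sqrt(2)*y/2)


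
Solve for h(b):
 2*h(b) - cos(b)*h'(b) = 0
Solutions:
 h(b) = C1*(sin(b) + 1)/(sin(b) - 1)


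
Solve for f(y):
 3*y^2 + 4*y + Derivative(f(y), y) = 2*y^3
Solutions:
 f(y) = C1 + y^4/2 - y^3 - 2*y^2


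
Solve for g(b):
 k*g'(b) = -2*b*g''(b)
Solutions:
 g(b) = C1 + b^(1 - re(k)/2)*(C2*sin(log(b)*Abs(im(k))/2) + C3*cos(log(b)*im(k)/2))


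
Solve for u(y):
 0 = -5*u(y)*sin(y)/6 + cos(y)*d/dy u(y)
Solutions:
 u(y) = C1/cos(y)^(5/6)


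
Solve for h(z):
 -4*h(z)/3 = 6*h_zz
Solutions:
 h(z) = C1*sin(sqrt(2)*z/3) + C2*cos(sqrt(2)*z/3)


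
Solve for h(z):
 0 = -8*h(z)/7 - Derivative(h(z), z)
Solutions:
 h(z) = C1*exp(-8*z/7)


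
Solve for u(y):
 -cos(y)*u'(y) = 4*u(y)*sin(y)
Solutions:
 u(y) = C1*cos(y)^4


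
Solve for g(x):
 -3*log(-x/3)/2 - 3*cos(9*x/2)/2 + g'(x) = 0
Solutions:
 g(x) = C1 + 3*x*log(-x)/2 - 3*x*log(3)/2 - 3*x/2 + sin(9*x/2)/3


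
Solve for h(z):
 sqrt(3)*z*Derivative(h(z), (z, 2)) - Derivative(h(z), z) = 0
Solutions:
 h(z) = C1 + C2*z^(sqrt(3)/3 + 1)


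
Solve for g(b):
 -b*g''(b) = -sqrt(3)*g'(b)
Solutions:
 g(b) = C1 + C2*b^(1 + sqrt(3))


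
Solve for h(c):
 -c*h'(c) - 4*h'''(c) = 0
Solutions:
 h(c) = C1 + Integral(C2*airyai(-2^(1/3)*c/2) + C3*airybi(-2^(1/3)*c/2), c)


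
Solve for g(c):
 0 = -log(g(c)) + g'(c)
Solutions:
 li(g(c)) = C1 + c


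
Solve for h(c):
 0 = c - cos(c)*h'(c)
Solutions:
 h(c) = C1 + Integral(c/cos(c), c)


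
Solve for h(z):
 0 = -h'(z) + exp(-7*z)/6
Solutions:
 h(z) = C1 - exp(-7*z)/42


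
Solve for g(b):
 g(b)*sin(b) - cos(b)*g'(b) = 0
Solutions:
 g(b) = C1/cos(b)


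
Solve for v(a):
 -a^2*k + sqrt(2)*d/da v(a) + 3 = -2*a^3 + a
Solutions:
 v(a) = C1 - sqrt(2)*a^4/4 + sqrt(2)*a^3*k/6 + sqrt(2)*a^2/4 - 3*sqrt(2)*a/2


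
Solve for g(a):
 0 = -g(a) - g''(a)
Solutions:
 g(a) = C1*sin(a) + C2*cos(a)


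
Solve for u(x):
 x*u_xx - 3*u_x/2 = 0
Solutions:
 u(x) = C1 + C2*x^(5/2)


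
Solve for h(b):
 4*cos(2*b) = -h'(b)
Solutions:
 h(b) = C1 - 2*sin(2*b)


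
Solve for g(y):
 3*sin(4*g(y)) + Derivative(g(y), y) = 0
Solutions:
 g(y) = -acos((-C1 - exp(24*y))/(C1 - exp(24*y)))/4 + pi/2
 g(y) = acos((-C1 - exp(24*y))/(C1 - exp(24*y)))/4


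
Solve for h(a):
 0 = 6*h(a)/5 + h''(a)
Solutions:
 h(a) = C1*sin(sqrt(30)*a/5) + C2*cos(sqrt(30)*a/5)


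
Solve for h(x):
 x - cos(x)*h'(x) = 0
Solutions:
 h(x) = C1 + Integral(x/cos(x), x)


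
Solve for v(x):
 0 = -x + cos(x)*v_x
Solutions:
 v(x) = C1 + Integral(x/cos(x), x)


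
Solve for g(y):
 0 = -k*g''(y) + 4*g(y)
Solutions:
 g(y) = C1*exp(-2*y*sqrt(1/k)) + C2*exp(2*y*sqrt(1/k))


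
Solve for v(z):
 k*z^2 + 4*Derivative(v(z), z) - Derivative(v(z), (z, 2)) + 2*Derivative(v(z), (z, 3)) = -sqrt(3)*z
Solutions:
 v(z) = C1 - k*z^3/12 - k*z^2/16 + 7*k*z/32 - sqrt(3)*z^2/8 - sqrt(3)*z/16 + (C2*sin(sqrt(31)*z/4) + C3*cos(sqrt(31)*z/4))*exp(z/4)


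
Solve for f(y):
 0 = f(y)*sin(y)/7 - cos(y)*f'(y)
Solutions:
 f(y) = C1/cos(y)^(1/7)


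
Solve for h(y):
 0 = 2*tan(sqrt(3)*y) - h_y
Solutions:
 h(y) = C1 - 2*sqrt(3)*log(cos(sqrt(3)*y))/3


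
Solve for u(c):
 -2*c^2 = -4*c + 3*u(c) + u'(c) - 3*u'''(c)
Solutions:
 u(c) = C1*exp(-2^(1/3)*c*(2/(5*sqrt(29) + 27)^(1/3) + 2^(1/3)*(5*sqrt(29) + 27)^(1/3))/12)*sin(2^(1/3)*sqrt(3)*c*(-2^(1/3)*(5*sqrt(29) + 27)^(1/3) + 2/(5*sqrt(29) + 27)^(1/3))/12) + C2*exp(-2^(1/3)*c*(2/(5*sqrt(29) + 27)^(1/3) + 2^(1/3)*(5*sqrt(29) + 27)^(1/3))/12)*cos(2^(1/3)*sqrt(3)*c*(-2^(1/3)*(5*sqrt(29) + 27)^(1/3) + 2/(5*sqrt(29) + 27)^(1/3))/12) + C3*exp(2^(1/3)*c*(2/(5*sqrt(29) + 27)^(1/3) + 2^(1/3)*(5*sqrt(29) + 27)^(1/3))/6) - 2*c^2/3 + 16*c/9 - 16/27


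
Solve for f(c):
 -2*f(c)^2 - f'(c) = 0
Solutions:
 f(c) = 1/(C1 + 2*c)


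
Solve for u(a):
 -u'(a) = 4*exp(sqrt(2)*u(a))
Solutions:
 u(a) = sqrt(2)*(2*log(1/(C1 + 4*a)) - log(2))/4


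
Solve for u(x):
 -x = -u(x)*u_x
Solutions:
 u(x) = -sqrt(C1 + x^2)
 u(x) = sqrt(C1 + x^2)


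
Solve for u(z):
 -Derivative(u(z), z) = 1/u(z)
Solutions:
 u(z) = -sqrt(C1 - 2*z)
 u(z) = sqrt(C1 - 2*z)


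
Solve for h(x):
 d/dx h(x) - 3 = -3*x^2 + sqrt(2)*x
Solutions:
 h(x) = C1 - x^3 + sqrt(2)*x^2/2 + 3*x


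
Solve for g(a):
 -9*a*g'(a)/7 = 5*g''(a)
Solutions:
 g(a) = C1 + C2*erf(3*sqrt(70)*a/70)


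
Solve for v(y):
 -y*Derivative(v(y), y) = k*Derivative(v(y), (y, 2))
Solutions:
 v(y) = C1 + C2*sqrt(k)*erf(sqrt(2)*y*sqrt(1/k)/2)


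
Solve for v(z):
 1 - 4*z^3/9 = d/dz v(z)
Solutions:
 v(z) = C1 - z^4/9 + z


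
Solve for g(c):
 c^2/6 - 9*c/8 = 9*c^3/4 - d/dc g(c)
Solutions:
 g(c) = C1 + 9*c^4/16 - c^3/18 + 9*c^2/16


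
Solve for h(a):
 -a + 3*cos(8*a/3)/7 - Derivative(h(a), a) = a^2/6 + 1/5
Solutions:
 h(a) = C1 - a^3/18 - a^2/2 - a/5 + 9*sin(8*a/3)/56


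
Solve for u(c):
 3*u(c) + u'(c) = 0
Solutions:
 u(c) = C1*exp(-3*c)


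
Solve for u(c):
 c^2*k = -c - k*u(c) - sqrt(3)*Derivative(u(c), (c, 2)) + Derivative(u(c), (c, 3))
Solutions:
 u(c) = C1*exp(c*(-3^(1/3)*(-9*k/2 + sqrt((9*k + 2*sqrt(3))^2 - 12)/2 - sqrt(3))^(1/3) + sqrt(3) - 3^(2/3)/(-9*k/2 + sqrt((9*k + 2*sqrt(3))^2 - 12)/2 - sqrt(3))^(1/3))/3) + C2*exp(c*(3^(1/3)*(-9*k/2 + sqrt((9*k + 2*sqrt(3))^2 - 12)/2 - sqrt(3))^(1/3)/6 - 3^(5/6)*I*(-9*k/2 + sqrt((9*k + 2*sqrt(3))^2 - 12)/2 - sqrt(3))^(1/3)/6 + sqrt(3)/3 - 2/((-3^(1/3) + 3^(5/6)*I)*(-9*k/2 + sqrt((9*k + 2*sqrt(3))^2 - 12)/2 - sqrt(3))^(1/3)))) + C3*exp(c*(3^(1/3)*(-9*k/2 + sqrt((9*k + 2*sqrt(3))^2 - 12)/2 - sqrt(3))^(1/3)/6 + 3^(5/6)*I*(-9*k/2 + sqrt((9*k + 2*sqrt(3))^2 - 12)/2 - sqrt(3))^(1/3)/6 + sqrt(3)/3 + 2/((3^(1/3) + 3^(5/6)*I)*(-9*k/2 + sqrt((9*k + 2*sqrt(3))^2 - 12)/2 - sqrt(3))^(1/3)))) - c^2 - c/k + 2*sqrt(3)/k


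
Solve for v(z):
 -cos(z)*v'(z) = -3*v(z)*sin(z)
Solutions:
 v(z) = C1/cos(z)^3


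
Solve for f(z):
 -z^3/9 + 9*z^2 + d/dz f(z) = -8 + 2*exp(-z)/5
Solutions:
 f(z) = C1 + z^4/36 - 3*z^3 - 8*z - 2*exp(-z)/5


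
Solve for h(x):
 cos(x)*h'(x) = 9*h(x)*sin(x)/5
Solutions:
 h(x) = C1/cos(x)^(9/5)


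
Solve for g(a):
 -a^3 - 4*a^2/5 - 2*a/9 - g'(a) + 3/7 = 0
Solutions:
 g(a) = C1 - a^4/4 - 4*a^3/15 - a^2/9 + 3*a/7


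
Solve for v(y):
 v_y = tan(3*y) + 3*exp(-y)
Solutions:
 v(y) = C1 + log(tan(3*y)^2 + 1)/6 - 3*exp(-y)


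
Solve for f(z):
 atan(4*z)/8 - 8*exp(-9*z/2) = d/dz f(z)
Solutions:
 f(z) = C1 + z*atan(4*z)/8 - log(16*z^2 + 1)/64 + 16*exp(-9*z/2)/9


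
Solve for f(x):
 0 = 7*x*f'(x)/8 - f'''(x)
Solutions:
 f(x) = C1 + Integral(C2*airyai(7^(1/3)*x/2) + C3*airybi(7^(1/3)*x/2), x)


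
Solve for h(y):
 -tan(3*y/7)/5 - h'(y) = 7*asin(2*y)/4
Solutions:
 h(y) = C1 - 7*y*asin(2*y)/4 - 7*sqrt(1 - 4*y^2)/8 + 7*log(cos(3*y/7))/15


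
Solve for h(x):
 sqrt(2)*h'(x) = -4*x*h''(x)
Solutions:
 h(x) = C1 + C2*x^(1 - sqrt(2)/4)


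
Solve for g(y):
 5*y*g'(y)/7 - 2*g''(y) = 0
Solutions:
 g(y) = C1 + C2*erfi(sqrt(35)*y/14)


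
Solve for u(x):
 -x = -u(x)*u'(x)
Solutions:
 u(x) = -sqrt(C1 + x^2)
 u(x) = sqrt(C1 + x^2)


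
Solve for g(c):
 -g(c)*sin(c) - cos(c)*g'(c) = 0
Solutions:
 g(c) = C1*cos(c)


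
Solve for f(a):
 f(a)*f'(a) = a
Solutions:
 f(a) = -sqrt(C1 + a^2)
 f(a) = sqrt(C1 + a^2)


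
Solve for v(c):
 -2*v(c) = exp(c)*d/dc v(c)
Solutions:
 v(c) = C1*exp(2*exp(-c))


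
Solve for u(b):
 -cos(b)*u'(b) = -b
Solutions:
 u(b) = C1 + Integral(b/cos(b), b)


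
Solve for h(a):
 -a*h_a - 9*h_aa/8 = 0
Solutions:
 h(a) = C1 + C2*erf(2*a/3)


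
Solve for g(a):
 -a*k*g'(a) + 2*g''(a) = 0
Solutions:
 g(a) = Piecewise((-sqrt(pi)*C1*erf(a*sqrt(-k)/2)/sqrt(-k) - C2, (k > 0) | (k < 0)), (-C1*a - C2, True))


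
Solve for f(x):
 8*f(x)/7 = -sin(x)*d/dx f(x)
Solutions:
 f(x) = C1*(cos(x) + 1)^(4/7)/(cos(x) - 1)^(4/7)


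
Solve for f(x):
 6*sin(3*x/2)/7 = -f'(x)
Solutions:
 f(x) = C1 + 4*cos(3*x/2)/7


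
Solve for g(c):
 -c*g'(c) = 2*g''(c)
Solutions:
 g(c) = C1 + C2*erf(c/2)


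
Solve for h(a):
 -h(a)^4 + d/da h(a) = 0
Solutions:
 h(a) = (-1/(C1 + 3*a))^(1/3)
 h(a) = (-1/(C1 + a))^(1/3)*(-3^(2/3) - 3*3^(1/6)*I)/6
 h(a) = (-1/(C1 + a))^(1/3)*(-3^(2/3) + 3*3^(1/6)*I)/6


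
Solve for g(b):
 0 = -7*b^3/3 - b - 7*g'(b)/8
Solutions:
 g(b) = C1 - 2*b^4/3 - 4*b^2/7


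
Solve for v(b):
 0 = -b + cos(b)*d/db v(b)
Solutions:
 v(b) = C1 + Integral(b/cos(b), b)


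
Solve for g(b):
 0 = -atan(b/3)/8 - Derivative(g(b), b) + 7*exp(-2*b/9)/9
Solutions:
 g(b) = C1 - b*atan(b/3)/8 + 3*log(b^2 + 9)/16 - 7*exp(-2*b/9)/2


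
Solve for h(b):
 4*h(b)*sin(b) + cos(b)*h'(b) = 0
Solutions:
 h(b) = C1*cos(b)^4


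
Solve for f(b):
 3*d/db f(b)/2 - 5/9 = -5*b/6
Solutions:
 f(b) = C1 - 5*b^2/18 + 10*b/27


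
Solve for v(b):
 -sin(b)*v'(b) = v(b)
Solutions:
 v(b) = C1*sqrt(cos(b) + 1)/sqrt(cos(b) - 1)


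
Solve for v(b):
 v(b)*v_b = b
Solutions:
 v(b) = -sqrt(C1 + b^2)
 v(b) = sqrt(C1 + b^2)


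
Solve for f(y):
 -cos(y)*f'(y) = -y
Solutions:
 f(y) = C1 + Integral(y/cos(y), y)


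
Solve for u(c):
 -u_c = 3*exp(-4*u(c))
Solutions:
 u(c) = log(-I*(C1 - 12*c)^(1/4))
 u(c) = log(I*(C1 - 12*c)^(1/4))
 u(c) = log(-(C1 - 12*c)^(1/4))
 u(c) = log(C1 - 12*c)/4


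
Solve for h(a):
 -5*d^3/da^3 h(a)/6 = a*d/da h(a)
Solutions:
 h(a) = C1 + Integral(C2*airyai(-5^(2/3)*6^(1/3)*a/5) + C3*airybi(-5^(2/3)*6^(1/3)*a/5), a)


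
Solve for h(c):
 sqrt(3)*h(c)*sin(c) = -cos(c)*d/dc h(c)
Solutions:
 h(c) = C1*cos(c)^(sqrt(3))


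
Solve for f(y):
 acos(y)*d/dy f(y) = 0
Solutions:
 f(y) = C1


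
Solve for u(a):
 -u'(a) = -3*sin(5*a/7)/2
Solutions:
 u(a) = C1 - 21*cos(5*a/7)/10


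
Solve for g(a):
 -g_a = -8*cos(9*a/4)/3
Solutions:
 g(a) = C1 + 32*sin(9*a/4)/27


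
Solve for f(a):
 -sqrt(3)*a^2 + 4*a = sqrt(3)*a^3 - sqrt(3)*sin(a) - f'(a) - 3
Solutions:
 f(a) = C1 + sqrt(3)*a^4/4 + sqrt(3)*a^3/3 - 2*a^2 - 3*a + sqrt(3)*cos(a)


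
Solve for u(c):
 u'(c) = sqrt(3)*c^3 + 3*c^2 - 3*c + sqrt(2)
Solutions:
 u(c) = C1 + sqrt(3)*c^4/4 + c^3 - 3*c^2/2 + sqrt(2)*c


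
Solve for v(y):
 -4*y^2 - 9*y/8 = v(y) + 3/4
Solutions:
 v(y) = -4*y^2 - 9*y/8 - 3/4


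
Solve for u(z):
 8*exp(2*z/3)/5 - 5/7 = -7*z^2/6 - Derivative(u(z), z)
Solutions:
 u(z) = C1 - 7*z^3/18 + 5*z/7 - 12*exp(2*z/3)/5


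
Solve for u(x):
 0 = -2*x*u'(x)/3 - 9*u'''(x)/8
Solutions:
 u(x) = C1 + Integral(C2*airyai(-2*2^(1/3)*x/3) + C3*airybi(-2*2^(1/3)*x/3), x)


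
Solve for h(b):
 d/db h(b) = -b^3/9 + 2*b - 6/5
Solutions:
 h(b) = C1 - b^4/36 + b^2 - 6*b/5


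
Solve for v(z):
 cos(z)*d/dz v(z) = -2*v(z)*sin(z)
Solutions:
 v(z) = C1*cos(z)^2


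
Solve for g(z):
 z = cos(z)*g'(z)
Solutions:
 g(z) = C1 + Integral(z/cos(z), z)


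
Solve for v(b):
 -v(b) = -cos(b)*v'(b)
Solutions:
 v(b) = C1*sqrt(sin(b) + 1)/sqrt(sin(b) - 1)


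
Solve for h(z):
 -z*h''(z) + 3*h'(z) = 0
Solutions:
 h(z) = C1 + C2*z^4


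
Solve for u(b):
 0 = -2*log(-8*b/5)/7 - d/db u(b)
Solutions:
 u(b) = C1 - 2*b*log(-b)/7 + 2*b*(-3*log(2) + 1 + log(5))/7


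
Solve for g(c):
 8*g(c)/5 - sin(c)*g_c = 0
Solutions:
 g(c) = C1*(cos(c) - 1)^(4/5)/(cos(c) + 1)^(4/5)


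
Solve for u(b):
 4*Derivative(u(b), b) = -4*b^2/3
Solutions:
 u(b) = C1 - b^3/9


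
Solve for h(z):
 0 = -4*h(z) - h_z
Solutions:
 h(z) = C1*exp(-4*z)


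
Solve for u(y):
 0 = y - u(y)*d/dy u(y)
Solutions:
 u(y) = -sqrt(C1 + y^2)
 u(y) = sqrt(C1 + y^2)


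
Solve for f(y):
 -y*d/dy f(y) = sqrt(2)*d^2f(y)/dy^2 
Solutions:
 f(y) = C1 + C2*erf(2^(1/4)*y/2)


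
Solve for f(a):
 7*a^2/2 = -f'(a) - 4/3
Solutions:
 f(a) = C1 - 7*a^3/6 - 4*a/3


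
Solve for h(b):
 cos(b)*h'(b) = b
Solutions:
 h(b) = C1 + Integral(b/cos(b), b)


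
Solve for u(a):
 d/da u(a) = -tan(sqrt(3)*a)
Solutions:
 u(a) = C1 + sqrt(3)*log(cos(sqrt(3)*a))/3


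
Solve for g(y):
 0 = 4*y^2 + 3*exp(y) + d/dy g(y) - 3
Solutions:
 g(y) = C1 - 4*y^3/3 + 3*y - 3*exp(y)


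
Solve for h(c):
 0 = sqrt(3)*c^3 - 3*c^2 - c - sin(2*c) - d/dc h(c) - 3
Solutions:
 h(c) = C1 + sqrt(3)*c^4/4 - c^3 - c^2/2 - 3*c + cos(2*c)/2


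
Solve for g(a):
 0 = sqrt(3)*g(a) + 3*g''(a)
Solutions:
 g(a) = C1*sin(3^(3/4)*a/3) + C2*cos(3^(3/4)*a/3)


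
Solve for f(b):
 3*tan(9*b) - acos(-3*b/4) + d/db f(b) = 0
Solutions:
 f(b) = C1 + b*acos(-3*b/4) + sqrt(16 - 9*b^2)/3 + log(cos(9*b))/3


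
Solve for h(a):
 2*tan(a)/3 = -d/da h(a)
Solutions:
 h(a) = C1 + 2*log(cos(a))/3


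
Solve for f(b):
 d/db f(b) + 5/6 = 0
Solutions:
 f(b) = C1 - 5*b/6


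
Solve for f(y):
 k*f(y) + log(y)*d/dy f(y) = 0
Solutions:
 f(y) = C1*exp(-k*li(y))


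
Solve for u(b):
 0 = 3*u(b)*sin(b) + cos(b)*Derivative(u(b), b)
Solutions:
 u(b) = C1*cos(b)^3


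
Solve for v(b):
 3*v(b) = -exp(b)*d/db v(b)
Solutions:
 v(b) = C1*exp(3*exp(-b))


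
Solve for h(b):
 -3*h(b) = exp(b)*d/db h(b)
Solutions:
 h(b) = C1*exp(3*exp(-b))


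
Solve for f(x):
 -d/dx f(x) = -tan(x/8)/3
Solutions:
 f(x) = C1 - 8*log(cos(x/8))/3


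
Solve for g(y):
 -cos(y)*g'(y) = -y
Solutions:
 g(y) = C1 + Integral(y/cos(y), y)


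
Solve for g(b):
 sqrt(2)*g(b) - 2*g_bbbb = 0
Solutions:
 g(b) = C1*exp(-2^(7/8)*b/2) + C2*exp(2^(7/8)*b/2) + C3*sin(2^(7/8)*b/2) + C4*cos(2^(7/8)*b/2)


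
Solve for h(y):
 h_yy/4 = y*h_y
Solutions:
 h(y) = C1 + C2*erfi(sqrt(2)*y)


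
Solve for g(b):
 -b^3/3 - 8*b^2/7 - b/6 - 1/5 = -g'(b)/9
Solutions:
 g(b) = C1 + 3*b^4/4 + 24*b^3/7 + 3*b^2/4 + 9*b/5


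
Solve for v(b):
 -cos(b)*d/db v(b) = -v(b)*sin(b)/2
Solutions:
 v(b) = C1/sqrt(cos(b))


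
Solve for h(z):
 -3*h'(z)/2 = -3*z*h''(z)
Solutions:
 h(z) = C1 + C2*z^(3/2)


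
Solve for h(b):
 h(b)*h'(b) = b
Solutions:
 h(b) = -sqrt(C1 + b^2)
 h(b) = sqrt(C1 + b^2)


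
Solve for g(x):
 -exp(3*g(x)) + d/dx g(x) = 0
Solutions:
 g(x) = log(-1/(C1 + 3*x))/3
 g(x) = log((-1/(C1 + x))^(1/3)*(-3^(2/3) - 3*3^(1/6)*I)/6)
 g(x) = log((-1/(C1 + x))^(1/3)*(-3^(2/3) + 3*3^(1/6)*I)/6)


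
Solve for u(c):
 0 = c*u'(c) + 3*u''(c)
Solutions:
 u(c) = C1 + C2*erf(sqrt(6)*c/6)


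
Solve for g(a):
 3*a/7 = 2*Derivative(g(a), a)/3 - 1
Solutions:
 g(a) = C1 + 9*a^2/28 + 3*a/2


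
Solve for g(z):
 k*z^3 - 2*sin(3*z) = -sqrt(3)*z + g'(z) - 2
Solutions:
 g(z) = C1 + k*z^4/4 + sqrt(3)*z^2/2 + 2*z + 2*cos(3*z)/3


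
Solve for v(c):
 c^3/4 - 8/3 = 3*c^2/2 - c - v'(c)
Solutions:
 v(c) = C1 - c^4/16 + c^3/2 - c^2/2 + 8*c/3


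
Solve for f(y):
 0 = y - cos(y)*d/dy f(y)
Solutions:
 f(y) = C1 + Integral(y/cos(y), y)


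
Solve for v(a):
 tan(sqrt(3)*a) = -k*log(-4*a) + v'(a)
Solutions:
 v(a) = C1 + a*k*(log(-a) - 1) + 2*a*k*log(2) - sqrt(3)*log(cos(sqrt(3)*a))/3


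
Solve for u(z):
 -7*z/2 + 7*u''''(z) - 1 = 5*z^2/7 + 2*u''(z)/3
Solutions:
 u(z) = C1 + C2*z + C3*exp(-sqrt(42)*z/21) + C4*exp(sqrt(42)*z/21) - 5*z^4/56 - 7*z^3/8 - 12*z^2


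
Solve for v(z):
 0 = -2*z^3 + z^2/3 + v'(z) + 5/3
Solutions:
 v(z) = C1 + z^4/2 - z^3/9 - 5*z/3


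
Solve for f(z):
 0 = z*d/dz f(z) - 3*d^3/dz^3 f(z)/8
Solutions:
 f(z) = C1 + Integral(C2*airyai(2*3^(2/3)*z/3) + C3*airybi(2*3^(2/3)*z/3), z)


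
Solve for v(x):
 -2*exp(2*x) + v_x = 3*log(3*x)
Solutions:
 v(x) = C1 + 3*x*log(x) + 3*x*(-1 + log(3)) + exp(2*x)


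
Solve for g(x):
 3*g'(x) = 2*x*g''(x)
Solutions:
 g(x) = C1 + C2*x^(5/2)


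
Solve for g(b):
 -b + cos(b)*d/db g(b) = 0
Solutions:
 g(b) = C1 + Integral(b/cos(b), b)


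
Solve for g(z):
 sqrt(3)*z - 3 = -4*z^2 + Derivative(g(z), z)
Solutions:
 g(z) = C1 + 4*z^3/3 + sqrt(3)*z^2/2 - 3*z


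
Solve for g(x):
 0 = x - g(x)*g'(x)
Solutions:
 g(x) = -sqrt(C1 + x^2)
 g(x) = sqrt(C1 + x^2)


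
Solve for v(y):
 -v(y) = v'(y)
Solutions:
 v(y) = C1*exp(-y)


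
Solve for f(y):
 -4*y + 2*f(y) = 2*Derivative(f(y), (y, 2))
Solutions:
 f(y) = C1*exp(-y) + C2*exp(y) + 2*y


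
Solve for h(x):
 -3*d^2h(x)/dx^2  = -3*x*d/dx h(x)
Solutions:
 h(x) = C1 + C2*erfi(sqrt(2)*x/2)


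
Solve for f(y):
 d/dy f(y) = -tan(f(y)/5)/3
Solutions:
 f(y) = -5*asin(C1*exp(-y/15)) + 5*pi
 f(y) = 5*asin(C1*exp(-y/15))


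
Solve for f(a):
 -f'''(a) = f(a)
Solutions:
 f(a) = C3*exp(-a) + (C1*sin(sqrt(3)*a/2) + C2*cos(sqrt(3)*a/2))*exp(a/2)


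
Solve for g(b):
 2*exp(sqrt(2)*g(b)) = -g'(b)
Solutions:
 g(b) = sqrt(2)*(2*log(1/(C1 + 2*b)) - log(2))/4


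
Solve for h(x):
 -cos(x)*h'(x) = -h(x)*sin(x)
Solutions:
 h(x) = C1/cos(x)


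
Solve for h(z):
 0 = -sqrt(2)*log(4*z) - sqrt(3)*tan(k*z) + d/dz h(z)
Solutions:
 h(z) = C1 + sqrt(2)*z*(log(z) - 1) + 2*sqrt(2)*z*log(2) + sqrt(3)*Piecewise((-log(cos(k*z))/k, Ne(k, 0)), (0, True))


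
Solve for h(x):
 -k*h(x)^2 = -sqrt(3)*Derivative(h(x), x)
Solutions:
 h(x) = -3/(C1 + sqrt(3)*k*x)


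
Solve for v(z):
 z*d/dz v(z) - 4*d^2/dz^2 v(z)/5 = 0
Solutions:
 v(z) = C1 + C2*erfi(sqrt(10)*z/4)


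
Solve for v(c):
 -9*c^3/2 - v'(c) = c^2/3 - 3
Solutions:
 v(c) = C1 - 9*c^4/8 - c^3/9 + 3*c


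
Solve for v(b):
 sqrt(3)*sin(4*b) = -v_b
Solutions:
 v(b) = C1 + sqrt(3)*cos(4*b)/4


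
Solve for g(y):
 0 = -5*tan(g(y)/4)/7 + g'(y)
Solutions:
 g(y) = -4*asin(C1*exp(5*y/28)) + 4*pi
 g(y) = 4*asin(C1*exp(5*y/28))


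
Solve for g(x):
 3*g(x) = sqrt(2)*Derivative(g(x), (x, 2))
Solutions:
 g(x) = C1*exp(-2^(3/4)*sqrt(3)*x/2) + C2*exp(2^(3/4)*sqrt(3)*x/2)


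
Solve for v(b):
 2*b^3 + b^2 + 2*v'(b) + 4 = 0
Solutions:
 v(b) = C1 - b^4/4 - b^3/6 - 2*b


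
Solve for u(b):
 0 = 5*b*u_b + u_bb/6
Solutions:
 u(b) = C1 + C2*erf(sqrt(15)*b)


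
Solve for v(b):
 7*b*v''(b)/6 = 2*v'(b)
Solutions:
 v(b) = C1 + C2*b^(19/7)


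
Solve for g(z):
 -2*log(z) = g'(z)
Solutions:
 g(z) = C1 - 2*z*log(z) + 2*z


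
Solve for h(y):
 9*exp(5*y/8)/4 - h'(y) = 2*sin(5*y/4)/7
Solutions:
 h(y) = C1 + 18*exp(5*y/8)/5 + 8*cos(5*y/4)/35


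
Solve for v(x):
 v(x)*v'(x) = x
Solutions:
 v(x) = -sqrt(C1 + x^2)
 v(x) = sqrt(C1 + x^2)


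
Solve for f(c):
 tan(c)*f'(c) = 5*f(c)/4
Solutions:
 f(c) = C1*sin(c)^(5/4)


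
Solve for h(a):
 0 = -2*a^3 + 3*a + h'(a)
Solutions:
 h(a) = C1 + a^4/2 - 3*a^2/2


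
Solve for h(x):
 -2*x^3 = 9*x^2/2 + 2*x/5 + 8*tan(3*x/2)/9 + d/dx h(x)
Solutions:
 h(x) = C1 - x^4/2 - 3*x^3/2 - x^2/5 + 16*log(cos(3*x/2))/27


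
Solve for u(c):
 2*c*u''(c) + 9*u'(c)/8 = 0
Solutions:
 u(c) = C1 + C2*c^(7/16)


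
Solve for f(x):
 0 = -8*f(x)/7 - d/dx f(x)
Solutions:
 f(x) = C1*exp(-8*x/7)


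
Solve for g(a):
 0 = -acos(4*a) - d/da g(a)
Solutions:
 g(a) = C1 - a*acos(4*a) + sqrt(1 - 16*a^2)/4


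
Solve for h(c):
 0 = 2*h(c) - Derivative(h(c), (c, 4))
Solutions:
 h(c) = C1*exp(-2^(1/4)*c) + C2*exp(2^(1/4)*c) + C3*sin(2^(1/4)*c) + C4*cos(2^(1/4)*c)


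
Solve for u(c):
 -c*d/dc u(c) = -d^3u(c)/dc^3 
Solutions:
 u(c) = C1 + Integral(C2*airyai(c) + C3*airybi(c), c)


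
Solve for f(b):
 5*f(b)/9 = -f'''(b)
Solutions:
 f(b) = C3*exp(-15^(1/3)*b/3) + (C1*sin(3^(5/6)*5^(1/3)*b/6) + C2*cos(3^(5/6)*5^(1/3)*b/6))*exp(15^(1/3)*b/6)


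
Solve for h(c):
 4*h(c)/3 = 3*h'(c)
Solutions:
 h(c) = C1*exp(4*c/9)


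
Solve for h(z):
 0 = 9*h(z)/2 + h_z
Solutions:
 h(z) = C1*exp(-9*z/2)


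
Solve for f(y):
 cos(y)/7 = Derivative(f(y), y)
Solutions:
 f(y) = C1 + sin(y)/7


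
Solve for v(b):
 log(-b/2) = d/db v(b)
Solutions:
 v(b) = C1 + b*log(-b) + b*(-1 - log(2))


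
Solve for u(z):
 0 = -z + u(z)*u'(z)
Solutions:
 u(z) = -sqrt(C1 + z^2)
 u(z) = sqrt(C1 + z^2)


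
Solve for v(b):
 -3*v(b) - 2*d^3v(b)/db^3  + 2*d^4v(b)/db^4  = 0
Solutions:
 v(b) = C1*exp(b*(1 - 2*sqrt(-2*2^(2/3)/(-3 + sqrt(137))^(1/3) + 1/4 + 2^(1/3)*(-3 + sqrt(137))^(1/3)/2))/4)*sin(b*sqrt(-2*2^(2/3)/(-3 + sqrt(137))^(1/3) - 1/2 + 2^(1/3)*(-3 + sqrt(137))^(1/3)/2 + 1/(4*sqrt(-2*2^(2/3)/(-3 + sqrt(137))^(1/3) + 1/4 + 2^(1/3)*(-3 + sqrt(137))^(1/3)/2)))/2) + C2*exp(b*(1 - 2*sqrt(-2*2^(2/3)/(-3 + sqrt(137))^(1/3) + 1/4 + 2^(1/3)*(-3 + sqrt(137))^(1/3)/2))/4)*cos(b*sqrt(-2*2^(2/3)/(-3 + sqrt(137))^(1/3) - 1/2 + 2^(1/3)*(-3 + sqrt(137))^(1/3)/2 + 1/(4*sqrt(-2*2^(2/3)/(-3 + sqrt(137))^(1/3) + 1/4 + 2^(1/3)*(-3 + sqrt(137))^(1/3)/2)))/2) + C3*exp(b*(2*sqrt(-2*2^(2/3)/(-3 + sqrt(137))^(1/3) + 1/4 + 2^(1/3)*(-3 + sqrt(137))^(1/3)/2) + 1 + 2*sqrt(-2^(1/3)*(-3 + sqrt(137))^(1/3)/2 + 1/2 + 2*2^(2/3)/(-3 + sqrt(137))^(1/3) + 1/(4*sqrt(-2*2^(2/3)/(-3 + sqrt(137))^(1/3) + 1/4 + 2^(1/3)*(-3 + sqrt(137))^(1/3)/2))))/4) + C4*exp(b*(-2*sqrt(-2^(1/3)*(-3 + sqrt(137))^(1/3)/2 + 1/2 + 2*2^(2/3)/(-3 + sqrt(137))^(1/3) + 1/(4*sqrt(-2*2^(2/3)/(-3 + sqrt(137))^(1/3) + 1/4 + 2^(1/3)*(-3 + sqrt(137))^(1/3)/2))) + 2*sqrt(-2*2^(2/3)/(-3 + sqrt(137))^(1/3) + 1/4 + 2^(1/3)*(-3 + sqrt(137))^(1/3)/2) + 1)/4)


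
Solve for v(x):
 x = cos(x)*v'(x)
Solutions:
 v(x) = C1 + Integral(x/cos(x), x)
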